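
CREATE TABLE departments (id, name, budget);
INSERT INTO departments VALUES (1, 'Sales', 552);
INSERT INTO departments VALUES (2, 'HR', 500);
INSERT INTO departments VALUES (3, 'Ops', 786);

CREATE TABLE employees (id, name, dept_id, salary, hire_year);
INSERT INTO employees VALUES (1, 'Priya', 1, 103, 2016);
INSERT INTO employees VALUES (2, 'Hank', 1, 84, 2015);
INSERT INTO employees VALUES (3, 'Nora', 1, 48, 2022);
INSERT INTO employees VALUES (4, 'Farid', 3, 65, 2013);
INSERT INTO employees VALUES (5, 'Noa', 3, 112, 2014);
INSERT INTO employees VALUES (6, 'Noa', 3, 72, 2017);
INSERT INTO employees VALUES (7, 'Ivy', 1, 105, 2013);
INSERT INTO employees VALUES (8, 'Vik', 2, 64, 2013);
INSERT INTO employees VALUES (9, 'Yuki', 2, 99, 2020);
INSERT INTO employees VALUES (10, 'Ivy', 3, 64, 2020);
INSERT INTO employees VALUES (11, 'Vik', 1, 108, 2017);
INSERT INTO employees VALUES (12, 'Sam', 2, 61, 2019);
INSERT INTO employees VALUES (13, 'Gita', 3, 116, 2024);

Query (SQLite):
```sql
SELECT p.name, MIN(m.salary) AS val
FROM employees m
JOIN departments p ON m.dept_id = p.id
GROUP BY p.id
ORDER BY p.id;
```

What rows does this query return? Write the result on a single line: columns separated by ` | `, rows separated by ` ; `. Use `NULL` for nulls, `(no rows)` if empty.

Sales | 48 ; HR | 61 ; Ops | 64

Join each employees row to its departments via dept_id.
Group joined rows by departments.id; compute MIN(m.salary) per group.
  1: ids {1, 2, 3, 7, 11} → MIN(m.salary)=48
  2: ids {8, 9, 12} → MIN(m.salary)=61
  3: ids {4, 5, 6, 10, 13} → MIN(m.salary)=64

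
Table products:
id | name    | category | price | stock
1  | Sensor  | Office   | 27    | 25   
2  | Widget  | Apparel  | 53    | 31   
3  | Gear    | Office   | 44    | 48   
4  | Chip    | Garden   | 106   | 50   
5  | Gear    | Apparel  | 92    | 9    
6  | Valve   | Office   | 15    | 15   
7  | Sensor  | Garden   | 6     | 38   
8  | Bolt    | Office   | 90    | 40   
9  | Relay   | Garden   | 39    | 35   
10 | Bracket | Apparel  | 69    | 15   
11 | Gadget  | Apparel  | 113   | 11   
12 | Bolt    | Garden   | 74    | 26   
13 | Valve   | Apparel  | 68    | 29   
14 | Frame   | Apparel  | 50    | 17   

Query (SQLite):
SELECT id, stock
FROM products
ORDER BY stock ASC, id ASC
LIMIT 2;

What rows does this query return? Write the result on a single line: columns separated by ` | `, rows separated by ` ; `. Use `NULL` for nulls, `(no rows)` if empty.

5 | 9 ; 11 | 11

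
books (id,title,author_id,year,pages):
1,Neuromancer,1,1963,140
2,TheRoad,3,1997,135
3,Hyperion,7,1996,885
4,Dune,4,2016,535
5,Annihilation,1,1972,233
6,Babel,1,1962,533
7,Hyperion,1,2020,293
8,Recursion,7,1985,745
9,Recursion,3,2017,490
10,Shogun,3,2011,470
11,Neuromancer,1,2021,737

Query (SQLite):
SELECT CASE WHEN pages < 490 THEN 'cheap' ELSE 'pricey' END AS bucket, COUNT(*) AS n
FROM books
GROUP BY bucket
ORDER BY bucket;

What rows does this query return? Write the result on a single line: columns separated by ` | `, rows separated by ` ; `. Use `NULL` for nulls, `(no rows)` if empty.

Bucket rows by pages < 490 → 'cheap' else 'pricey'; count each bucket.

cheap | 5 ; pricey | 6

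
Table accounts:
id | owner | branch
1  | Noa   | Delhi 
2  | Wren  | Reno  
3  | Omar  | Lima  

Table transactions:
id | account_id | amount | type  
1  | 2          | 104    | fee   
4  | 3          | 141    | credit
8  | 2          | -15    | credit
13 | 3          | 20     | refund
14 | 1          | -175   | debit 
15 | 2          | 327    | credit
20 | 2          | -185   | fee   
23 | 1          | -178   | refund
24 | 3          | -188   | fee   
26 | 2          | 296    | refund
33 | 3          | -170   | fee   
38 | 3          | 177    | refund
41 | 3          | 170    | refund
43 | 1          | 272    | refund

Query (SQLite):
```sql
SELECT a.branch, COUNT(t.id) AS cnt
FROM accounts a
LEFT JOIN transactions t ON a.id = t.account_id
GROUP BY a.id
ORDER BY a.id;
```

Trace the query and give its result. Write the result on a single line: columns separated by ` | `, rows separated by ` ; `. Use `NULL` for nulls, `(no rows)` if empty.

LEFT JOIN keeps every accounts row; unmatched ones get NULL for transactions columns.
Group by accounts.id and compute COUNT(t.id). COUNT(col) of an all-NULL group is 0.
  1: ids {14, 23, 43} → COUNT(t.id)=3
  2: ids {1, 8, 15, 20, 26} → COUNT(t.id)=5
  3: ids {4, 13, 24, 33, 38, 41} → COUNT(t.id)=6

Delhi | 3 ; Reno | 5 ; Lima | 6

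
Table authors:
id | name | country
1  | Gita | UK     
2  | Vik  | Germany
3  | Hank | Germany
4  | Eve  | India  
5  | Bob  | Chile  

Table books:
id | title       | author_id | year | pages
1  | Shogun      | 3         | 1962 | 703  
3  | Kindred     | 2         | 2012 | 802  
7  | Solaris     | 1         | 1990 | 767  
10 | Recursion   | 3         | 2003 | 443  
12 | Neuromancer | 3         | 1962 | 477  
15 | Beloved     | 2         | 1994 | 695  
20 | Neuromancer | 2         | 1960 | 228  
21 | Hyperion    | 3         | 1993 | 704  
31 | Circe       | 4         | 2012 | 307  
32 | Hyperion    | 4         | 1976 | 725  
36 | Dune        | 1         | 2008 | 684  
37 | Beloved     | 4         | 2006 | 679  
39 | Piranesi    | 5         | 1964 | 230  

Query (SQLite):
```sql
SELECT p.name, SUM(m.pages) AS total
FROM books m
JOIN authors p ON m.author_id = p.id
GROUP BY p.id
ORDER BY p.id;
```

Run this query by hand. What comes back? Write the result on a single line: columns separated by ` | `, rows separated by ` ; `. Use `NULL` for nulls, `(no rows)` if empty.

Gita | 1451 ; Vik | 1725 ; Hank | 2327 ; Eve | 1711 ; Bob | 230

Join each books row to its authors via author_id.
Group joined rows by authors.id; compute SUM(m.pages) per group.
  1: ids {7, 36} → SUM(m.pages)=1451
  2: ids {3, 15, 20} → SUM(m.pages)=1725
  3: ids {1, 10, 12, 21} → SUM(m.pages)=2327
  4: ids {31, 32, 37} → SUM(m.pages)=1711
  5: ids {39} → SUM(m.pages)=230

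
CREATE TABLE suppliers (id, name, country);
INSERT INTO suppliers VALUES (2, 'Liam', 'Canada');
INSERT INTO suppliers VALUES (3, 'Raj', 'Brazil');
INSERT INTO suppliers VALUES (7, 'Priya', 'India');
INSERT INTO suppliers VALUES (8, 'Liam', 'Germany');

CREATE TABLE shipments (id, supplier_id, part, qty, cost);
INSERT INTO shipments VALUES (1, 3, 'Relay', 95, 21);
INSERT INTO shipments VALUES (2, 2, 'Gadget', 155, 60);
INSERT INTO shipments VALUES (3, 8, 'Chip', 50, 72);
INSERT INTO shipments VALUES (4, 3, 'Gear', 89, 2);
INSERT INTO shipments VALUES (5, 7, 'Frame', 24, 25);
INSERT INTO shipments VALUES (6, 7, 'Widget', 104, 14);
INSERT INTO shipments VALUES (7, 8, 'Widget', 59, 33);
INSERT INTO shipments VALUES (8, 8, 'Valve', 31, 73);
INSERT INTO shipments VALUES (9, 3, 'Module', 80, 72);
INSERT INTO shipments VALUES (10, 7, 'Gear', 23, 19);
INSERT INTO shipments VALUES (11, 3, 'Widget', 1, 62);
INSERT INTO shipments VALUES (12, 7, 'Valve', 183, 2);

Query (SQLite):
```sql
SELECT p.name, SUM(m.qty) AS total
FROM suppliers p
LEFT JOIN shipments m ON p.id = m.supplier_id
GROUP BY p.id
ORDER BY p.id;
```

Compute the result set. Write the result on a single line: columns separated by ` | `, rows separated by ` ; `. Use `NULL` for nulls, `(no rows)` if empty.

Liam | 155 ; Raj | 265 ; Priya | 334 ; Liam | 140

LEFT JOIN keeps every suppliers row; unmatched ones get NULL for shipments columns.
Group by suppliers.id and compute SUM(m.qty). SUM over an all-NULL group is NULL.
  2: ids {2} → SUM(m.qty)=155
  3: ids {1, 4, 9, 11} → SUM(m.qty)=265
  7: ids {5, 6, 10, 12} → SUM(m.qty)=334
  8: ids {3, 7, 8} → SUM(m.qty)=140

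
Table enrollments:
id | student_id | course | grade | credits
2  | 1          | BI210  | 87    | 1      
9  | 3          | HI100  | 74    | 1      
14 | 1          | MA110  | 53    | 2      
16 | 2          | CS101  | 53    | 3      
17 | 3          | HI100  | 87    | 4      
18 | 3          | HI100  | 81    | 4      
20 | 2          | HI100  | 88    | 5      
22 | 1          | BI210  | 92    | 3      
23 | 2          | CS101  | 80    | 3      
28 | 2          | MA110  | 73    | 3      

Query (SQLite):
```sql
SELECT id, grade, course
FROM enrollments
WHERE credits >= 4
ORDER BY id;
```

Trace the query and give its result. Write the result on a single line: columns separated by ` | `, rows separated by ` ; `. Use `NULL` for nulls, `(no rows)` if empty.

credits >= 4: ids {17, 18, 20}

17 | 87 | HI100 ; 18 | 81 | HI100 ; 20 | 88 | HI100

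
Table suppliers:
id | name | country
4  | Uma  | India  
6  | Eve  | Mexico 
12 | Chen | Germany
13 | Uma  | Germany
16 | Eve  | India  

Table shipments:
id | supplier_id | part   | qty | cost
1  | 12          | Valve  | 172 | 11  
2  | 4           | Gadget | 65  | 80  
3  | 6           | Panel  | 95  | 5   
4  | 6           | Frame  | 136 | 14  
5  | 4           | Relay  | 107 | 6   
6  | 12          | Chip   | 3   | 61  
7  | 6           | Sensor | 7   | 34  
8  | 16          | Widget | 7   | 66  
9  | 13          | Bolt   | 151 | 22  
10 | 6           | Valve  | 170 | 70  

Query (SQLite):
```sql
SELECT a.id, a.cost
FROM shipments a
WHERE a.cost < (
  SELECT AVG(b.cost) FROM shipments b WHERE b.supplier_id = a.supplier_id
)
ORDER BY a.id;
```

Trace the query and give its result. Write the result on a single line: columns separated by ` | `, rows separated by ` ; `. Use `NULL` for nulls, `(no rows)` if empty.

1 | 11 ; 3 | 5 ; 4 | 14 ; 5 | 6

For each shipments row a, compute AVG(cost) over rows sharing a.supplier_id.
Keep row a if a.cost < that per-group AVG.
  supplier_id=4: AVG(cost) = 43.0
  supplier_id=6: AVG(cost) = 30.75
  supplier_id=12: AVG(cost) = 36.0
  supplier_id=13: AVG(cost) = 22.0
  supplier_id=16: AVG(cost) = 66.0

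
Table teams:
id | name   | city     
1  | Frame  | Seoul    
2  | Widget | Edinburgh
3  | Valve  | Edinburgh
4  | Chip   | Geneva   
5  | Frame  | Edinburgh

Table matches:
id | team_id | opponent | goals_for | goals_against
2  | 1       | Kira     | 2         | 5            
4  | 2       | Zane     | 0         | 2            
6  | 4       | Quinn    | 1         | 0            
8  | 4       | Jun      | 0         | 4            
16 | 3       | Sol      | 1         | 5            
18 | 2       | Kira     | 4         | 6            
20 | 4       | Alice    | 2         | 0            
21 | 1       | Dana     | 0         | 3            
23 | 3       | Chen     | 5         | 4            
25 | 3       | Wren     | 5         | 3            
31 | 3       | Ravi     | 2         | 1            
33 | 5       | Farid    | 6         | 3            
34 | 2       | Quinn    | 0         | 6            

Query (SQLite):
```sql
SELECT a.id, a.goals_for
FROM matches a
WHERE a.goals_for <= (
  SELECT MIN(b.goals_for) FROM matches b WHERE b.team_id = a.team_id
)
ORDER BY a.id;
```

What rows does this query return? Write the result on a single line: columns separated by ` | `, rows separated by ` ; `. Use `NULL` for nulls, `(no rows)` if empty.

4 | 0 ; 8 | 0 ; 16 | 1 ; 21 | 0 ; 33 | 6 ; 34 | 0

For each matches row a, compute MIN(goals_for) over rows sharing a.team_id.
Keep row a if a.goals_for <= that per-group MIN.
  team_id=1: MIN(goals_for) = 0
  team_id=2: MIN(goals_for) = 0
  team_id=3: MIN(goals_for) = 1
  team_id=4: MIN(goals_for) = 0
  team_id=5: MIN(goals_for) = 6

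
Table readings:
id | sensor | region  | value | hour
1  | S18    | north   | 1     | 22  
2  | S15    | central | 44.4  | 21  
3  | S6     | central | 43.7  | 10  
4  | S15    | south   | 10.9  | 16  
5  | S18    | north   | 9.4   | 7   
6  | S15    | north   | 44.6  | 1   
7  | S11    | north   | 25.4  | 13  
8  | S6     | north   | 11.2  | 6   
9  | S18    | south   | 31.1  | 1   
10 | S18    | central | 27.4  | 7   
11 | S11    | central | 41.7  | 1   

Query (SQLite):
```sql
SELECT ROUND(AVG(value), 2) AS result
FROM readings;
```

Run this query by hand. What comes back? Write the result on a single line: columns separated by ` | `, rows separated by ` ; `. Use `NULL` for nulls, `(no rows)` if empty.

All value values: [1, 44.4, 43.7, 10.9, 9.4, 44.6, 25.4, 11.2, 31.1, 27.4, 41.7].
AVG = 290.8 / 11 (rounded to 2 dp).

26.44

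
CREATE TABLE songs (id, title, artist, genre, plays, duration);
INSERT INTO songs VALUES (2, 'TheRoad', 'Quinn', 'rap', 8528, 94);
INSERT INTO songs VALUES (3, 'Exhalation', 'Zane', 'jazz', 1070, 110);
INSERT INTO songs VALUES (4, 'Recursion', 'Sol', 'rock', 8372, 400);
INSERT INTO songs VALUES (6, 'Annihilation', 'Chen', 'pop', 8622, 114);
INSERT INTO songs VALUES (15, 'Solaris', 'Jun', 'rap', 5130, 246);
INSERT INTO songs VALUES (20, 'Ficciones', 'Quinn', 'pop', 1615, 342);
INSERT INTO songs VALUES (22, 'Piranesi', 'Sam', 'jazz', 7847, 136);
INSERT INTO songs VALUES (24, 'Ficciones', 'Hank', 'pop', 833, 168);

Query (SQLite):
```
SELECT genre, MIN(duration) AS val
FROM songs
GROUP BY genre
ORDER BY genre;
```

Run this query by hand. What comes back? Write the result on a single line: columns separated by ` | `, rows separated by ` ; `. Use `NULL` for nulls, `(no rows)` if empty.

jazz | 110 ; pop | 114 ; rap | 94 ; rock | 400

Partition songs by genre; compute MIN(duration) within each group.
  jazz: ids {3, 22} → MIN(duration)=110
  pop: ids {6, 20, 24} → MIN(duration)=114
  rap: ids {2, 15} → MIN(duration)=94
  rock: ids {4} → MIN(duration)=400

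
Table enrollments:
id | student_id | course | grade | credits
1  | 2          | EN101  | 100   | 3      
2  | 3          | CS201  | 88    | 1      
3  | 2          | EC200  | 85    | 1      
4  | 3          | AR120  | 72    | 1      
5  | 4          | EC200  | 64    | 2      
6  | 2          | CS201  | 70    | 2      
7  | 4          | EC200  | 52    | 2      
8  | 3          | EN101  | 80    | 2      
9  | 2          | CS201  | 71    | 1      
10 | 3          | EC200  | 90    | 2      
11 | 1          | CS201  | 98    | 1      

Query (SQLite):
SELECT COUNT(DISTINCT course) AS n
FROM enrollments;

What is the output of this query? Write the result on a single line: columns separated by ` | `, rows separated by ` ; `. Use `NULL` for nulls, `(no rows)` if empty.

4

Count distinct non-NULL course values.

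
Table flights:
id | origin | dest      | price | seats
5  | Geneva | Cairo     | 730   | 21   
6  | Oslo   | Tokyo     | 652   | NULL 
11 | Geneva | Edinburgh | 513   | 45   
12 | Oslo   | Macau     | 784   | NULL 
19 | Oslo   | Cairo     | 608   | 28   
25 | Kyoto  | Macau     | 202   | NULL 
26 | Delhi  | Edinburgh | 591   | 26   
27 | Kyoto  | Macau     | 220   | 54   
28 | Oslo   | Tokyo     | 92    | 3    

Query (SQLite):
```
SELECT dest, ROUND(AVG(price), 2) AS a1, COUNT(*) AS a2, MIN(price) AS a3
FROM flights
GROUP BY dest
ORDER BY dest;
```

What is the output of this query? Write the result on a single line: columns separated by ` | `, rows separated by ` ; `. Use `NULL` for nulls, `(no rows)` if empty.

Cairo | 669 | 2 | 608 ; Edinburgh | 552 | 2 | 513 ; Macau | 402 | 3 | 202 ; Tokyo | 372 | 2 | 92

Group flights by dest.
Per group compute: ROUND(AVG(price), 2), COUNT(*), MIN(price).
  Cairo: ids {5, 19} → ROUND(AVG(price), 2)=669, COUNT(*)=2, MIN(price)=608
  Edinburgh: ids {11, 26} → ROUND(AVG(price), 2)=552, COUNT(*)=2, MIN(price)=513
  Macau: ids {12, 25, 27} → ROUND(AVG(price), 2)=402, COUNT(*)=3, MIN(price)=202
  Tokyo: ids {6, 28} → ROUND(AVG(price), 2)=372, COUNT(*)=2, MIN(price)=92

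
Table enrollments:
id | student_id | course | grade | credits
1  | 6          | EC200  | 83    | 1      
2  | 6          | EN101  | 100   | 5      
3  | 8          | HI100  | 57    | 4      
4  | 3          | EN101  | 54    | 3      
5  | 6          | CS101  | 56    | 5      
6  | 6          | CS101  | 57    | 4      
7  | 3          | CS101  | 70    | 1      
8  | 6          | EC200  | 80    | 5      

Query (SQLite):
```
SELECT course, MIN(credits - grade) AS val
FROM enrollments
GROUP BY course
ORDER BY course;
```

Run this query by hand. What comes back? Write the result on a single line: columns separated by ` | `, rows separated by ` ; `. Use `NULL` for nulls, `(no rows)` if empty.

CS101 | -69 ; EC200 | -82 ; EN101 | -95 ; HI100 | -53

For each row compute credits - grade.
Group by course; take MIN of the expression per group.
  CS101: ids {5, 6, 7} → MIN(credits - grade)=-69
  EC200: ids {1, 8} → MIN(credits - grade)=-82
  EN101: ids {2, 4} → MIN(credits - grade)=-95
  HI100: ids {3} → MIN(credits - grade)=-53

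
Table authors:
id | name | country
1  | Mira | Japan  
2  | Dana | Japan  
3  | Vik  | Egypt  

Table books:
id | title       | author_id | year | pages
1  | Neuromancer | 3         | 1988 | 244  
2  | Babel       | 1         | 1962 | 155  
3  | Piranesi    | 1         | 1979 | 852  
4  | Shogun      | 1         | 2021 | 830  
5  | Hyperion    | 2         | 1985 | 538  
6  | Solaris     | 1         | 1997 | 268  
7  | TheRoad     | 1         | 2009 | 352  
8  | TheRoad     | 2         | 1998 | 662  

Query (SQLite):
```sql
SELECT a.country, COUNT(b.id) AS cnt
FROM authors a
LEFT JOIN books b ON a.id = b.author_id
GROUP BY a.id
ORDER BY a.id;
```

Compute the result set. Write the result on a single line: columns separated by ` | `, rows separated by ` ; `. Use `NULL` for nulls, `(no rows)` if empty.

Japan | 5 ; Japan | 2 ; Egypt | 1

LEFT JOIN keeps every authors row; unmatched ones get NULL for books columns.
Group by authors.id and compute COUNT(b.id). COUNT(col) of an all-NULL group is 0.
  1: ids {2, 3, 4, 6, 7} → COUNT(b.id)=5
  2: ids {5, 8} → COUNT(b.id)=2
  3: ids {1} → COUNT(b.id)=1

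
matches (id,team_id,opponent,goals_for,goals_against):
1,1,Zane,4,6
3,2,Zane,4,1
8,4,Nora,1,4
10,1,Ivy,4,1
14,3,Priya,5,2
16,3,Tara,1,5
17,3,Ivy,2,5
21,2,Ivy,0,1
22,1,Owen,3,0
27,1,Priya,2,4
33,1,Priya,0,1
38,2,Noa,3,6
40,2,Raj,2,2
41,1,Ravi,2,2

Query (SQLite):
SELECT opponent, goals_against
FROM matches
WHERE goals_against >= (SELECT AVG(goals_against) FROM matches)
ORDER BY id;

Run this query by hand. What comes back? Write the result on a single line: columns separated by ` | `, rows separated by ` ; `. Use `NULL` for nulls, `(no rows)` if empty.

Zane | 6 ; Nora | 4 ; Tara | 5 ; Ivy | 5 ; Priya | 4 ; Noa | 6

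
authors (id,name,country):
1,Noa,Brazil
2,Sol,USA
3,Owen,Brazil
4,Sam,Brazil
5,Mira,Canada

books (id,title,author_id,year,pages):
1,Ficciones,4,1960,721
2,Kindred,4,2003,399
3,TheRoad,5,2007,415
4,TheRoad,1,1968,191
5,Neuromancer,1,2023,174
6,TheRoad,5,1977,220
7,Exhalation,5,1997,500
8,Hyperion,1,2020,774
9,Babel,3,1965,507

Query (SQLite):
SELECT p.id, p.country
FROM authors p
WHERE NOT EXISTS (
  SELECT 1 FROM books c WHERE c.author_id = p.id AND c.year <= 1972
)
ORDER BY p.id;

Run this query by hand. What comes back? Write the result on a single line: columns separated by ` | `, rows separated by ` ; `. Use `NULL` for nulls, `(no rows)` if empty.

For each authors row, check whether any books with matching author_id has year <= 1972.
Keep rows where that is false.

2 | USA ; 5 | Canada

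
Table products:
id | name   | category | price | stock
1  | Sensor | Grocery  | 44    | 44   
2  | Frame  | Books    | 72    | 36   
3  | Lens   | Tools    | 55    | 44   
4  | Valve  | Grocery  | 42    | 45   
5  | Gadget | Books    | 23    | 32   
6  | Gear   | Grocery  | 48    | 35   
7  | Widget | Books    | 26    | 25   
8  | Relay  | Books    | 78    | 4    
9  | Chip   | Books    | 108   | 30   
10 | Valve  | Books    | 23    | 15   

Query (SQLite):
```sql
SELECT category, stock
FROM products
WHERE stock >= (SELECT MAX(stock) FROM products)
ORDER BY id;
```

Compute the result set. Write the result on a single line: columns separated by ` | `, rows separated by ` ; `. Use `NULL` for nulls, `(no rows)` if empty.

Grocery | 45

Scalar subquery: MAX(stock) over all products rows = 45.
Keep rows where stock >= that value.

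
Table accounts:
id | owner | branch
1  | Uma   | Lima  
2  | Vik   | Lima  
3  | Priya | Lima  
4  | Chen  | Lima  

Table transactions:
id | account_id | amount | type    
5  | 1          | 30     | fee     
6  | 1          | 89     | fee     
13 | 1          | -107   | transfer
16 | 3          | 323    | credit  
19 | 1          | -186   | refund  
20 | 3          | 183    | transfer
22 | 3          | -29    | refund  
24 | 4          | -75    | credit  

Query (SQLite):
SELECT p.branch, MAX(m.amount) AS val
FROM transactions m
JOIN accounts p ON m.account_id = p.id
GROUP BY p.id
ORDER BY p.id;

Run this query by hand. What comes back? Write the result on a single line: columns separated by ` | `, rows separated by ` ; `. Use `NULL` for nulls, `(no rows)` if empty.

Lima | 89 ; Lima | 323 ; Lima | -75

Join each transactions row to its accounts via account_id.
Group joined rows by accounts.id; compute MAX(m.amount) per group.
  1: ids {5, 6, 13, 19} → MAX(m.amount)=89
  3: ids {16, 20, 22} → MAX(m.amount)=323
  4: ids {24} → MAX(m.amount)=-75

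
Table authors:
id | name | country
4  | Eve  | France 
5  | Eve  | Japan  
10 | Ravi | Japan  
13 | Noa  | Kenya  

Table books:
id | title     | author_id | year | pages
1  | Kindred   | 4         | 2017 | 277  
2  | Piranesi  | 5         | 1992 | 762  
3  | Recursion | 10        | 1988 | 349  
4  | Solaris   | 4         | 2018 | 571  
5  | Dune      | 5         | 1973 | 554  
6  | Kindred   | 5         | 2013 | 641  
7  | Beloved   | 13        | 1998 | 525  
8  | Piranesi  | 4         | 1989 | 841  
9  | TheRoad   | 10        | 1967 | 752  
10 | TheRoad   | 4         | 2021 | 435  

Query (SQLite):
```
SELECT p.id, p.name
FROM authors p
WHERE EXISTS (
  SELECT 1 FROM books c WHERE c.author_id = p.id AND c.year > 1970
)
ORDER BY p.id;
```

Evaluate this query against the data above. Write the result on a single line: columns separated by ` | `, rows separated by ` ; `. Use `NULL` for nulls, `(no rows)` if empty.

4 | Eve ; 5 | Eve ; 10 | Ravi ; 13 | Noa

For each authors row, check whether any books with matching author_id has year > 1970.
Keep rows where that is true.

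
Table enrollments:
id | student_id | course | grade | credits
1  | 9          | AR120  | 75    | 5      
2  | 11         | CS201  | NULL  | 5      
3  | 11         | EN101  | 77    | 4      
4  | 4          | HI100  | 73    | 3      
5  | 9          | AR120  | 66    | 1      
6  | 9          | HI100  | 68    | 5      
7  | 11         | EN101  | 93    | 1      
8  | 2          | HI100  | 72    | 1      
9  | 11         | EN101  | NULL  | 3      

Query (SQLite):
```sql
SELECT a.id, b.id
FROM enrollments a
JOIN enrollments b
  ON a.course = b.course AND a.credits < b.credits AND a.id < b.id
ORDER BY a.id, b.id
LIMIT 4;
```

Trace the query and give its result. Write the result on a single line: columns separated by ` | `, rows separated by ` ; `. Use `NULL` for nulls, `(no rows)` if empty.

Pairs (a,b) with same course, a.credits < b.credits, a.id < b.id.
course groups: AR120:{1,5} CS201:{2} EN101:{3,7,9} HI100:{4,6,8}
Ordered by (a.id, b.id); first 4.

4 | 6 ; 7 | 9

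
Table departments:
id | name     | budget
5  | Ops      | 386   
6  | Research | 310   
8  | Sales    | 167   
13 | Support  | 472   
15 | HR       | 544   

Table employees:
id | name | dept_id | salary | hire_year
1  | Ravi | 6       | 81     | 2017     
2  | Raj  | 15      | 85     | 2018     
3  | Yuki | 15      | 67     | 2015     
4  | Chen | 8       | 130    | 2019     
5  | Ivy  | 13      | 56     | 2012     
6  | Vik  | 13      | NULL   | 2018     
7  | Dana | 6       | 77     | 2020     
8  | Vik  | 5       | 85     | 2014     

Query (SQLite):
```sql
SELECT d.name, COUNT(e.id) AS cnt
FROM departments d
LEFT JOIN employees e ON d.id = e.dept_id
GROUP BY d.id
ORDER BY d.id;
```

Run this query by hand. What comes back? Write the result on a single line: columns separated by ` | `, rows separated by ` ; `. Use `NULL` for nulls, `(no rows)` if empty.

LEFT JOIN keeps every departments row; unmatched ones get NULL for employees columns.
Group by departments.id and compute COUNT(e.id). COUNT(col) of an all-NULL group is 0.
  5: ids {8} → COUNT(e.id)=1
  6: ids {1, 7} → COUNT(e.id)=2
  8: ids {4} → COUNT(e.id)=1
  13: ids {5, 6} → COUNT(e.id)=2
  15: ids {2, 3} → COUNT(e.id)=2

Ops | 1 ; Research | 2 ; Sales | 1 ; Support | 2 ; HR | 2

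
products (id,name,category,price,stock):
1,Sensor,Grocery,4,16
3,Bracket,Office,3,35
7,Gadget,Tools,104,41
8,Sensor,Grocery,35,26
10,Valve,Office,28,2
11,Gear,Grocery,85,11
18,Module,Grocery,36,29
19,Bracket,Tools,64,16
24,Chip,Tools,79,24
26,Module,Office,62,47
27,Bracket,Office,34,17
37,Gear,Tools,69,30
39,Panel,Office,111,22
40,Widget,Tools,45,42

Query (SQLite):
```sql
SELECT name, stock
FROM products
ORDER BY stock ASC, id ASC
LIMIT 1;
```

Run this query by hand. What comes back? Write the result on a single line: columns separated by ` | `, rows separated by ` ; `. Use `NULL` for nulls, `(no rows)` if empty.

Valve | 2

Sort by stock asc, tiebreak id asc: (2, id=10), (11, id=11), (16, id=1), (16, id=19) …. Take first 1.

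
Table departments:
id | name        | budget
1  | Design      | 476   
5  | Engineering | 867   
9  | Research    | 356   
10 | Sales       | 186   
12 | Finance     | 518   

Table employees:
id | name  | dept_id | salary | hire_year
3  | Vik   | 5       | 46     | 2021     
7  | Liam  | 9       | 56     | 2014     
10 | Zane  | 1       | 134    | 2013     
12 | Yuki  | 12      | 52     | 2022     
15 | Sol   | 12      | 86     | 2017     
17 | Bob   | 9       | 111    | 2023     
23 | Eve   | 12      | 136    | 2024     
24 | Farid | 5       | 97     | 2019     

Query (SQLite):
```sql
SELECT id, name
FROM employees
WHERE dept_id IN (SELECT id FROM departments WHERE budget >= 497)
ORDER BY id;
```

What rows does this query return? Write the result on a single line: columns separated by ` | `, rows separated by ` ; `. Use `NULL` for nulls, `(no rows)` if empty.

Inner query: departments.id where budget >= 497.
Outer: keep employees rows whose dept_id is in that set.
Inner query → {5, 12}

3 | Vik ; 12 | Yuki ; 15 | Sol ; 23 | Eve ; 24 | Farid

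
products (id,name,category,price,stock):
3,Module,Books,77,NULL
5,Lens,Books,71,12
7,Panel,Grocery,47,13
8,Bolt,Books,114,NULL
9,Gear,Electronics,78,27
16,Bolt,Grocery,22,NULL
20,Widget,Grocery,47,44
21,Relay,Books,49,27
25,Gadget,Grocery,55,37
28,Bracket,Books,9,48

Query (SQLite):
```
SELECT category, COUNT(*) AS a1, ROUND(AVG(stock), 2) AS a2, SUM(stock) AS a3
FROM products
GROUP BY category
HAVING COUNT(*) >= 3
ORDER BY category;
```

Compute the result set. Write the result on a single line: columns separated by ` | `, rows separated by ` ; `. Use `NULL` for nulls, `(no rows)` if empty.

Group products by category.
Per group compute: COUNT(*), ROUND(AVG(stock), 2), SUM(stock).
HAVING: drop groups with fewer than 3 rows.
  Books: ids {3, 5, 8, 21, 28} → COUNT(*)=5, ROUND(AVG(stock), 2)=29, SUM(stock)=87
  Electronics: ids {9} → COUNT(*)=1, ROUND(AVG(stock), 2)=27, SUM(stock)=27
  Grocery: ids {7, 16, 20, 25} → COUNT(*)=4, ROUND(AVG(stock), 2)=31.33, SUM(stock)=94

Books | 5 | 29 | 87 ; Grocery | 4 | 31.33 | 94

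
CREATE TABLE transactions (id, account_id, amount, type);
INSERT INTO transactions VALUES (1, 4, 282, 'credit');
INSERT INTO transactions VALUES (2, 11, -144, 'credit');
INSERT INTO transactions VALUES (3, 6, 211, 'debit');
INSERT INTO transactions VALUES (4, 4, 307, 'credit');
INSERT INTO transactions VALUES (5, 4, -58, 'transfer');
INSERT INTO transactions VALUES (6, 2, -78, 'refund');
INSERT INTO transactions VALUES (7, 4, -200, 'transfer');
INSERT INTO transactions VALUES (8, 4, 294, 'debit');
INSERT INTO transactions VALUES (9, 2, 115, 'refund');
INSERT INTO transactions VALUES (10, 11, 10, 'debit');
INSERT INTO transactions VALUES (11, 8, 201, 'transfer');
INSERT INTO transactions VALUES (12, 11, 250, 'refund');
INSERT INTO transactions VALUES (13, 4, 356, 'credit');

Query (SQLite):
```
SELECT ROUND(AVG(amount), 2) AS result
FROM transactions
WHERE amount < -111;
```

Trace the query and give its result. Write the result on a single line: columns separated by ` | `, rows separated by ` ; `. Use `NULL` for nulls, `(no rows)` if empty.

-172

Rows where amount < -111 → amount values: [-144, -200].
AVG = -344 / 2 (rounded to 2 dp).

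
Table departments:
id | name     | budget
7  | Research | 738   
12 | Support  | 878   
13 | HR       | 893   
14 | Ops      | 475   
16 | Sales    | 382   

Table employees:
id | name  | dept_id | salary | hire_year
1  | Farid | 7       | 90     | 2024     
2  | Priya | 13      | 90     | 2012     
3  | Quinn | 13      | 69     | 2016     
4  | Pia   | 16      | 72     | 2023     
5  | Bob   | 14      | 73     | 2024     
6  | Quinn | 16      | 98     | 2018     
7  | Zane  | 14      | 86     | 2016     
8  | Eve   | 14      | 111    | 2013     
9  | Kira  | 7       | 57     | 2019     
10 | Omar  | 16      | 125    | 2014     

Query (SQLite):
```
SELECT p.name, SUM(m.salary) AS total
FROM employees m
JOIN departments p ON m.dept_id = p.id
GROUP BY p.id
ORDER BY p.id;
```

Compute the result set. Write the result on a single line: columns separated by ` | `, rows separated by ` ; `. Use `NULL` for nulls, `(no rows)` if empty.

Join each employees row to its departments via dept_id.
Group joined rows by departments.id; compute SUM(m.salary) per group.
  7: ids {1, 9} → SUM(m.salary)=147
  13: ids {2, 3} → SUM(m.salary)=159
  14: ids {5, 7, 8} → SUM(m.salary)=270
  16: ids {4, 6, 10} → SUM(m.salary)=295

Research | 147 ; HR | 159 ; Ops | 270 ; Sales | 295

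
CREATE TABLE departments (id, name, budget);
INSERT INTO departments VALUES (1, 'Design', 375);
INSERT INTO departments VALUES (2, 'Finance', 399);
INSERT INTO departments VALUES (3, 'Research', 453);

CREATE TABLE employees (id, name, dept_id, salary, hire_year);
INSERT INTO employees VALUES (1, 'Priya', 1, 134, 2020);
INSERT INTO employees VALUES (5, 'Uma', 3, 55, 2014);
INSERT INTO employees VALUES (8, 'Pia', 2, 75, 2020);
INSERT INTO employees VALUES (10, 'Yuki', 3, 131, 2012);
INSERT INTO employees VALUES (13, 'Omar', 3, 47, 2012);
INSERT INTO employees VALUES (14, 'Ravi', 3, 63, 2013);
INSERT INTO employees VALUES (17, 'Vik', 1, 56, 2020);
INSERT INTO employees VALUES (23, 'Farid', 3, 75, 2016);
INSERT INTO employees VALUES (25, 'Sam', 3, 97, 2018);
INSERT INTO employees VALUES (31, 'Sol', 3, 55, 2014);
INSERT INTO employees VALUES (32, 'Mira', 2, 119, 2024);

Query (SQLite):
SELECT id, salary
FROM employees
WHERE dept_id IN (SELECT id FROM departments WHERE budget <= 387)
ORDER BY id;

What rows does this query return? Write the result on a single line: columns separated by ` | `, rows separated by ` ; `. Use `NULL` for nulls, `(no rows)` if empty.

Inner query: departments.id where budget <= 387.
Outer: keep employees rows whose dept_id is in that set.
Inner query → {1}

1 | 134 ; 17 | 56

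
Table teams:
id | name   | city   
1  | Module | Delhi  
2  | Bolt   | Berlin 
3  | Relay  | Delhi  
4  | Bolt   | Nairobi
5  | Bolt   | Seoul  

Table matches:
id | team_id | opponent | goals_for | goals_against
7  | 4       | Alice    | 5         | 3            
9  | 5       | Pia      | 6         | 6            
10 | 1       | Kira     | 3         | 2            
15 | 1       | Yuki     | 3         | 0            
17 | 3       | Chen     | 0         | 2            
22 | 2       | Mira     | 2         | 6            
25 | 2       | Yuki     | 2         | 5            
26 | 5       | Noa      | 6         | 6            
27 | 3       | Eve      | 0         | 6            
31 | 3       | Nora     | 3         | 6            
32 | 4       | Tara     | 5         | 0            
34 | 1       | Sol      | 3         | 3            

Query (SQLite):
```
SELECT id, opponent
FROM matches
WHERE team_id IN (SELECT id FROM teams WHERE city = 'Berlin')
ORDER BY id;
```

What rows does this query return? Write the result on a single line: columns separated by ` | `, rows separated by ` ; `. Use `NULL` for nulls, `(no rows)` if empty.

Inner query: teams.id where city = 'Berlin'.
Outer: keep matches rows whose team_id is in that set.
Inner query → {2}

22 | Mira ; 25 | Yuki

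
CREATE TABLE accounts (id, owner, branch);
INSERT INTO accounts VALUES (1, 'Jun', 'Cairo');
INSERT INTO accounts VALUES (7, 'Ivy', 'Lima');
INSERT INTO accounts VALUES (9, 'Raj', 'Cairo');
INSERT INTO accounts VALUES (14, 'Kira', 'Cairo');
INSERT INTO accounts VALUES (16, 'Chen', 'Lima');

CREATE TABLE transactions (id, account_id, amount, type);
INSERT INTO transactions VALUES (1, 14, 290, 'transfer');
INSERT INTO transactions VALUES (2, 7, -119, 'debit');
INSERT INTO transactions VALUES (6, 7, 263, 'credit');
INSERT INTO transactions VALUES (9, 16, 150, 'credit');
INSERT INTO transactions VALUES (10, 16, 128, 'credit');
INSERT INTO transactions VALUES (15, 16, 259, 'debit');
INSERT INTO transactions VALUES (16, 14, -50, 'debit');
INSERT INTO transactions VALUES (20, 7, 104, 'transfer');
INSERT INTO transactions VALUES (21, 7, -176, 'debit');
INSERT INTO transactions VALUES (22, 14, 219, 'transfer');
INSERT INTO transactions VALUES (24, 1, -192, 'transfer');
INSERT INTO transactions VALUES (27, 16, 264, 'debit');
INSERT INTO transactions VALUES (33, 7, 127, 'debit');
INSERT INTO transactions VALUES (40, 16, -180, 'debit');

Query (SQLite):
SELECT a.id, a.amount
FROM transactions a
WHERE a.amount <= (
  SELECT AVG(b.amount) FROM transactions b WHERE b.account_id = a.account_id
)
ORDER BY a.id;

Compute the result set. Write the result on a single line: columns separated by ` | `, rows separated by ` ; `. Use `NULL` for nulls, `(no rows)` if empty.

2 | -119 ; 16 | -50 ; 21 | -176 ; 24 | -192 ; 40 | -180

For each transactions row a, compute AVG(amount) over rows sharing a.account_id.
Keep row a if a.amount <= that per-group AVG.
  account_id=1: AVG(amount) = -192.0
  account_id=7: AVG(amount) = 39.8
  account_id=14: AVG(amount) = 153.0
  account_id=16: AVG(amount) = 124.2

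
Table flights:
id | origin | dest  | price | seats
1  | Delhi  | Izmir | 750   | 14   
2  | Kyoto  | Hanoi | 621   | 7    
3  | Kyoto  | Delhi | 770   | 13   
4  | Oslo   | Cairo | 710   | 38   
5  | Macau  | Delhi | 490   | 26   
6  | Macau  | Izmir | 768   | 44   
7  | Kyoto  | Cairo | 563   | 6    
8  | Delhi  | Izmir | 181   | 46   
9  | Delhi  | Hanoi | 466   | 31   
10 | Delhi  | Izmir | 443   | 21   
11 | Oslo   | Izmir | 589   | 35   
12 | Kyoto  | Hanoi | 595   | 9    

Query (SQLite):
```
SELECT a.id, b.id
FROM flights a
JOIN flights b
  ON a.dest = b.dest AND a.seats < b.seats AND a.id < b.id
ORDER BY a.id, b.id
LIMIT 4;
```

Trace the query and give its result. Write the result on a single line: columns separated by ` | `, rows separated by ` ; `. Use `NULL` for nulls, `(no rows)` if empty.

1 | 6 ; 1 | 8 ; 1 | 10 ; 1 | 11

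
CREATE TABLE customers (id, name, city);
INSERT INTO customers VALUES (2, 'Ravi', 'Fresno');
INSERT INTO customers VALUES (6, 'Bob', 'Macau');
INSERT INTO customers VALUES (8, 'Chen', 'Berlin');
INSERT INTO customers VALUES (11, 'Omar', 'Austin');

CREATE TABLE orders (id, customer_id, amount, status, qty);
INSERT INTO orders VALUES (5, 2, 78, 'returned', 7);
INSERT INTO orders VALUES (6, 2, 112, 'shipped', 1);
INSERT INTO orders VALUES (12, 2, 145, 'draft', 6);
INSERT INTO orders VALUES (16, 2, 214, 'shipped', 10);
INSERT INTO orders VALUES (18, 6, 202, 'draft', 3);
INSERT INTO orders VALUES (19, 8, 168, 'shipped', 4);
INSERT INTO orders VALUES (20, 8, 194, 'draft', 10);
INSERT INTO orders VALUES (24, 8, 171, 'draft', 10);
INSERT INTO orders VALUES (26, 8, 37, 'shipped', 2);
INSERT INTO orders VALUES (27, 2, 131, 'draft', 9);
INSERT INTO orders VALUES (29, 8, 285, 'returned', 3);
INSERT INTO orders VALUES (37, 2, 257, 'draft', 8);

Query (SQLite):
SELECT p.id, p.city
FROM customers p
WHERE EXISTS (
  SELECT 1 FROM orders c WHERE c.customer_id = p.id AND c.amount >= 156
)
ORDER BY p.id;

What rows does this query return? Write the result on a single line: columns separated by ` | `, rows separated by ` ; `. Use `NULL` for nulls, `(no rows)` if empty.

For each customers row, check whether any orders with matching customer_id has amount >= 156.
Keep rows where that is true.

2 | Fresno ; 6 | Macau ; 8 | Berlin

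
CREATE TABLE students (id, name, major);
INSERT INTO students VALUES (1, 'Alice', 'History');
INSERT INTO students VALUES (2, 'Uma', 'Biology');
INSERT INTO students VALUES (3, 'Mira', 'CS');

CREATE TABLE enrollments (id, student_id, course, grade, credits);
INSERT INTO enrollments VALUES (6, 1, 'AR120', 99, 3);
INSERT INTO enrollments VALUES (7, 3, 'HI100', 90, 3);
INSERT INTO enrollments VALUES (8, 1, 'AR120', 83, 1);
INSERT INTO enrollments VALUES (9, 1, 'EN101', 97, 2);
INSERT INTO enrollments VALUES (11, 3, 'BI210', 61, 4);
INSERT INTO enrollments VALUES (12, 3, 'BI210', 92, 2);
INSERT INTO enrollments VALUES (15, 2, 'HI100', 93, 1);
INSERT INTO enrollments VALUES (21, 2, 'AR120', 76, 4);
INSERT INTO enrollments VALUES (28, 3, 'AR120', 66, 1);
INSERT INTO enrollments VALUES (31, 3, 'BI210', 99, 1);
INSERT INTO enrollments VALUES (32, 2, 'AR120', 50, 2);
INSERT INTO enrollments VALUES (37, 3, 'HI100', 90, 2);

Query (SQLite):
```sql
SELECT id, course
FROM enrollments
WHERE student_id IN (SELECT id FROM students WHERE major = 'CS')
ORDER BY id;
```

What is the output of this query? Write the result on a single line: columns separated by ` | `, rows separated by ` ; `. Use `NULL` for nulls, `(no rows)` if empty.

7 | HI100 ; 11 | BI210 ; 12 | BI210 ; 28 | AR120 ; 31 | BI210 ; 37 | HI100

Inner query: students.id where major = 'CS'.
Outer: keep enrollments rows whose student_id is in that set.
Inner query → {3}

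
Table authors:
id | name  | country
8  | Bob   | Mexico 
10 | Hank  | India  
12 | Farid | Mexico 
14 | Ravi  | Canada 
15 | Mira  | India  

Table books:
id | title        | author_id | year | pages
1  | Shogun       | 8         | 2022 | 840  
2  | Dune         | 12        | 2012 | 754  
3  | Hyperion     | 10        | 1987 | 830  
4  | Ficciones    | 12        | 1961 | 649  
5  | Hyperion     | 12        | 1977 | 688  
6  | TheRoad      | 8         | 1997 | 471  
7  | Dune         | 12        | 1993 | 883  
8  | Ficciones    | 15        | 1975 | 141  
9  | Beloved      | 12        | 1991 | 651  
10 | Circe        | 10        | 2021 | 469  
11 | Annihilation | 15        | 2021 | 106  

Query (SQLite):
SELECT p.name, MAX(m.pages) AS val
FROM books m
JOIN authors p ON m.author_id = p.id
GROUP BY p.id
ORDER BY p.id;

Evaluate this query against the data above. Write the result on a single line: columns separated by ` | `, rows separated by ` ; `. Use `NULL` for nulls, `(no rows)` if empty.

Bob | 840 ; Hank | 830 ; Farid | 883 ; Mira | 141

Join each books row to its authors via author_id.
Group joined rows by authors.id; compute MAX(m.pages) per group.
  8: ids {1, 6} → MAX(m.pages)=840
  10: ids {3, 10} → MAX(m.pages)=830
  12: ids {2, 4, 5, 7, 9} → MAX(m.pages)=883
  15: ids {8, 11} → MAX(m.pages)=141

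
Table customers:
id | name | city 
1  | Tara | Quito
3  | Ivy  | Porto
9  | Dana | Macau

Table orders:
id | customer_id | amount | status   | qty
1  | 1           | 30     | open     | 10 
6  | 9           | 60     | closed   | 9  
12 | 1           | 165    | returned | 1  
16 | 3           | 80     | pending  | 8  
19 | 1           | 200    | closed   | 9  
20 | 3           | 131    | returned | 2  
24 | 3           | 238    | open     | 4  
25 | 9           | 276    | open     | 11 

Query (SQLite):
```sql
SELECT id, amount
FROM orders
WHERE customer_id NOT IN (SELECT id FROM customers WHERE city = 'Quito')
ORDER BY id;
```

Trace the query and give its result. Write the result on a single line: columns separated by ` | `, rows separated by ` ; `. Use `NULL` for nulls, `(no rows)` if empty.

Inner query: customers.id where city = 'Quito'.
Outer: keep orders rows whose customer_id is not in that set.
Inner query → {1}

6 | 60 ; 16 | 80 ; 20 | 131 ; 24 | 238 ; 25 | 276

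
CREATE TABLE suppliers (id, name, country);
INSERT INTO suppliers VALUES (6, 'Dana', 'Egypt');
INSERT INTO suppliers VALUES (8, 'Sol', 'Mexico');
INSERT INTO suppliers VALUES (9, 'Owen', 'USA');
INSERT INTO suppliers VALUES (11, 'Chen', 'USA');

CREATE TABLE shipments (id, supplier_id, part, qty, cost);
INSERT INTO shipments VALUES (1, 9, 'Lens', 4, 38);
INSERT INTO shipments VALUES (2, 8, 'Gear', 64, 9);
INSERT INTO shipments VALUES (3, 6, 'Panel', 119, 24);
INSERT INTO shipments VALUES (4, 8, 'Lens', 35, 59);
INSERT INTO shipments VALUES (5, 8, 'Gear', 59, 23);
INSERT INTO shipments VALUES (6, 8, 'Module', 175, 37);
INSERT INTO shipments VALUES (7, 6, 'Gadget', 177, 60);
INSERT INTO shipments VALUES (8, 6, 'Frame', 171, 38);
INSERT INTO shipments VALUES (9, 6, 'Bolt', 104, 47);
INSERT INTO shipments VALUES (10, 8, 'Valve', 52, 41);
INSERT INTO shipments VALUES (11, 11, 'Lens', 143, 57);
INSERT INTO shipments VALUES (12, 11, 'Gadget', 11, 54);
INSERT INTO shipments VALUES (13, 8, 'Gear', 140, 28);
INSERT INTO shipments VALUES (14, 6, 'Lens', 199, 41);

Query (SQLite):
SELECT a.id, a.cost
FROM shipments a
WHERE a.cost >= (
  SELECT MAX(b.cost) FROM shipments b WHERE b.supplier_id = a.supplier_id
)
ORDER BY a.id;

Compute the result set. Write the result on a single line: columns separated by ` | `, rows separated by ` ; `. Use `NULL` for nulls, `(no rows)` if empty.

1 | 38 ; 4 | 59 ; 7 | 60 ; 11 | 57

For each shipments row a, compute MAX(cost) over rows sharing a.supplier_id.
Keep row a if a.cost >= that per-group MAX.
  supplier_id=6: MAX(cost) = 60
  supplier_id=8: MAX(cost) = 59
  supplier_id=9: MAX(cost) = 38
  supplier_id=11: MAX(cost) = 57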